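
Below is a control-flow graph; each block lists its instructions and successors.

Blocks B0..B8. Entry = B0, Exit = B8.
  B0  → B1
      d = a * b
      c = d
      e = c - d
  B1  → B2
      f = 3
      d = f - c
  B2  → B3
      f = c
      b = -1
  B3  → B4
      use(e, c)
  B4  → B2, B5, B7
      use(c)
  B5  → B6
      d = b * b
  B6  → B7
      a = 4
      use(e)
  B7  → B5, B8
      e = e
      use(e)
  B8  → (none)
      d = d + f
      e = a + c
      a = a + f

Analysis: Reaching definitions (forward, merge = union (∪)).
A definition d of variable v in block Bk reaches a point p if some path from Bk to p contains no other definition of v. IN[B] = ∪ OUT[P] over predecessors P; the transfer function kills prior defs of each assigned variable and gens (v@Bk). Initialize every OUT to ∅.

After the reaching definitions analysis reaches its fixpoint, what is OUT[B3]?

Answer: {b@B2, c@B0, d@B1, e@B0, f@B2}

Trace:
Per-block solution:
  B0:  IN={}  OUT={c@B0, d@B0, e@B0}
  B1:  IN={c@B0, d@B0, e@B0}  OUT={c@B0, d@B1, e@B0, f@B1}
  B2:  IN={b@B2, c@B0, d@B1, e@B0, f@B1, f@B2}  OUT={b@B2, c@B0, d@B1, e@B0, f@B2}
  B3:  IN={b@B2, c@B0, d@B1, e@B0, f@B2}  OUT={b@B2, c@B0, d@B1, e@B0, f@B2}
  B4:  IN={b@B2, c@B0, d@B1, e@B0, f@B2}  OUT={b@B2, c@B0, d@B1, e@B0, f@B2}
  B5:  IN={a@B6, b@B2, c@B0, d@B1, d@B5, e@B0, e@B7, f@B2}  OUT={a@B6, b@B2, c@B0, d@B5, e@B0, e@B7, f@B2}
  B6:  IN={a@B6, b@B2, c@B0, d@B5, e@B0, e@B7, f@B2}  OUT={a@B6, b@B2, c@B0, d@B5, e@B0, e@B7, f@B2}
  B7:  IN={a@B6, b@B2, c@B0, d@B1, d@B5, e@B0, e@B7, f@B2}  OUT={a@B6, b@B2, c@B0, d@B1, d@B5, e@B7, f@B2}
  B8:  IN={a@B6, b@B2, c@B0, d@B1, d@B5, e@B7, f@B2}  OUT={a@B8, b@B2, c@B0, d@B8, e@B8, f@B2}

Merge at B3: IN[B3] = OUT[B2] = {b@B2, c@B0, d@B1, e@B0, f@B2}
Applying B3's transfer function to that IN value gives OUT[B3] (row B3 above).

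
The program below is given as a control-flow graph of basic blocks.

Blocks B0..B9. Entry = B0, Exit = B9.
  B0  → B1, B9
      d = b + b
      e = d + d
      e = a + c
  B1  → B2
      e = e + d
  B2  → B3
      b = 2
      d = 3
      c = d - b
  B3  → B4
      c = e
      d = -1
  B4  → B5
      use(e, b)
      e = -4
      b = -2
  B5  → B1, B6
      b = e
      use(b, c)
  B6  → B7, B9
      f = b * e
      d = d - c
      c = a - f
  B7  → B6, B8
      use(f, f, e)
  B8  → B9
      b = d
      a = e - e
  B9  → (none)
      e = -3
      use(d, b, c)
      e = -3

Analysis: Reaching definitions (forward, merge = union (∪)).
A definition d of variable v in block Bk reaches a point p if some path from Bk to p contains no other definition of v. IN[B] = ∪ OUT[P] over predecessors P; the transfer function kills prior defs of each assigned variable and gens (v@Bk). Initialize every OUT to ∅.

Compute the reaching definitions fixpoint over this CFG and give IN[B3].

Fixpoint table:
  B0:  IN={}  OUT={d@B0, e@B0}
  B1:  IN={b@B5, c@B3, d@B0, d@B3, e@B0, e@B4}  OUT={b@B5, c@B3, d@B0, d@B3, e@B1}
  B2:  IN={b@B5, c@B3, d@B0, d@B3, e@B1}  OUT={b@B2, c@B2, d@B2, e@B1}
  B3:  IN={b@B2, c@B2, d@B2, e@B1}  OUT={b@B2, c@B3, d@B3, e@B1}
  B4:  IN={b@B2, c@B3, d@B3, e@B1}  OUT={b@B4, c@B3, d@B3, e@B4}
  B5:  IN={b@B4, c@B3, d@B3, e@B4}  OUT={b@B5, c@B3, d@B3, e@B4}
  B6:  IN={b@B5, c@B3, c@B6, d@B3, d@B6, e@B4, f@B6}  OUT={b@B5, c@B6, d@B6, e@B4, f@B6}
  B7:  IN={b@B5, c@B6, d@B6, e@B4, f@B6}  OUT={b@B5, c@B6, d@B6, e@B4, f@B6}
  B8:  IN={b@B5, c@B6, d@B6, e@B4, f@B6}  OUT={a@B8, b@B8, c@B6, d@B6, e@B4, f@B6}
  B9:  IN={a@B8, b@B5, b@B8, c@B6, d@B0, d@B6, e@B0, e@B4, f@B6}  OUT={a@B8, b@B5, b@B8, c@B6, d@B0, d@B6, e@B9, f@B6}

Merge at B3: IN[B3] = OUT[B2] = {b@B2, c@B2, d@B2, e@B1}

Answer: {b@B2, c@B2, d@B2, e@B1}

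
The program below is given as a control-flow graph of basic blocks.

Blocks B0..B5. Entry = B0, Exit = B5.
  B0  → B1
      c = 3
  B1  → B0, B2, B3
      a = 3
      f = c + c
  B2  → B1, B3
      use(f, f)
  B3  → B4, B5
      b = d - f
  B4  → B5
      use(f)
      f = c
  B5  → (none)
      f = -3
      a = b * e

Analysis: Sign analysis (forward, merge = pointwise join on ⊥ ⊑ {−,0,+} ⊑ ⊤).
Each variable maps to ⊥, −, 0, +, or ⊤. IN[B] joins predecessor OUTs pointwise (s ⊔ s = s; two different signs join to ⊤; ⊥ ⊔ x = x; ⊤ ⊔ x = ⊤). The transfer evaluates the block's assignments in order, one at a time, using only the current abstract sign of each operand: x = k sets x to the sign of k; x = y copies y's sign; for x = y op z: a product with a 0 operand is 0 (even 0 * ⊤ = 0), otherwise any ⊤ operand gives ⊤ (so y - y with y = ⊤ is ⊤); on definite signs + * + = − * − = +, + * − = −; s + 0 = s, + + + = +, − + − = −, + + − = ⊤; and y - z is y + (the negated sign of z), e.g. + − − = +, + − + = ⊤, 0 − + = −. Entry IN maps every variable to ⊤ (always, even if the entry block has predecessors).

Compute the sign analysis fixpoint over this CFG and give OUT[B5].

Per-block solution:
  B0: | IN=(all ⊤) | OUT={c:+; rest ⊤}
  B1: | IN={c:+; rest ⊤} | OUT={a:+, c:+, f:+; rest ⊤}
  B2: | IN={a:+, c:+, f:+; rest ⊤} | OUT={a:+, c:+, f:+; rest ⊤}
  B3: | IN={a:+, c:+, f:+; rest ⊤} | OUT={a:+, c:+, f:+; rest ⊤}
  B4: | IN={a:+, c:+, f:+; rest ⊤} | OUT={a:+, c:+, f:+; rest ⊤}
  B5: | IN={a:+, c:+, f:+; rest ⊤} | OUT={c:+, f:-; rest ⊤}

Merge at B5: IN[B5] = OUT[B3] ⊔ OUT[B4] = {a: +, b: ⊤, c: +, d: ⊤, e: ⊤, f: +}
Applying B5's transfer function to that IN value gives OUT[B5] (row B5 above).

Answer: {a: ⊤, b: ⊤, c: +, d: ⊤, e: ⊤, f: -}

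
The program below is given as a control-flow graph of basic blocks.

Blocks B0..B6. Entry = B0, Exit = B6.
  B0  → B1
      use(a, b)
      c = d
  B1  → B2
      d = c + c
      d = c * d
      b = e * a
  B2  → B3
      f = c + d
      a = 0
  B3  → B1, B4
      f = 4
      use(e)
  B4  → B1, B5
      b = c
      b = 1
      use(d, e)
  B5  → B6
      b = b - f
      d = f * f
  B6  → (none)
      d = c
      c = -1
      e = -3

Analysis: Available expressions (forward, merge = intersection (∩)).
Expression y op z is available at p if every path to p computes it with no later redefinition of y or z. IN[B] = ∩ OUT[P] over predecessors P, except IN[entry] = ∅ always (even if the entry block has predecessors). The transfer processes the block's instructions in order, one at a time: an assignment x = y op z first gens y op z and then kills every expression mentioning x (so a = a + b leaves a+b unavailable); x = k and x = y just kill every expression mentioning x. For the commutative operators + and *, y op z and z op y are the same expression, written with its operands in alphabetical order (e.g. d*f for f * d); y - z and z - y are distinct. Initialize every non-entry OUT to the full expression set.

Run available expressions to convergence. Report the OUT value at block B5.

Answer: {c+c, f*f}

Trace:
Converged values:
  B0:   IN={}   OUT={}
  B1:   IN={}   OUT={a*e, c+c}
  B2:   IN={a*e, c+c}   OUT={c+c, c+d}
  B3:   IN={c+c, c+d}   OUT={c+c, c+d}
  B4:   IN={c+c, c+d}   OUT={c+c, c+d}
  B5:   IN={c+c, c+d}   OUT={c+c, f*f}
  B6:   IN={c+c, f*f}   OUT={f*f}

Merge at B5: IN[B5] = OUT[B4] = {c+c, c+d}
Applying B5's transfer function to that IN value gives OUT[B5] (row B5 above).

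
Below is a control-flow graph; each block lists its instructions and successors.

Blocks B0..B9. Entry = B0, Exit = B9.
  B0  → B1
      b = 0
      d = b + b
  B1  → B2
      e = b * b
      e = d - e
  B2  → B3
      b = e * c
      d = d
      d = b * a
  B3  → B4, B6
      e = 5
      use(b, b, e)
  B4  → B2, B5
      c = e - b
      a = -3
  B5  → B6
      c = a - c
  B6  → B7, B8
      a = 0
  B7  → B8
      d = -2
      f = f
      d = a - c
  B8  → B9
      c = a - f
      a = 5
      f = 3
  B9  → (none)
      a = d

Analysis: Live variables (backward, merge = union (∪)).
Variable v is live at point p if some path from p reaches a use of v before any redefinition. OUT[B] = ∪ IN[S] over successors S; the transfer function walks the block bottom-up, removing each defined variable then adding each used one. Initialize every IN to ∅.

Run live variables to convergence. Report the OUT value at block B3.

Fixpoint table:
  B0:  IN={a, c, f}  OUT={a, b, c, d, f}
  B1:  IN={a, b, c, d, f}  OUT={a, c, d, e, f}
  B2:  IN={a, c, d, e, f}  OUT={b, c, d, f}
  B3:  IN={b, c, d, f}  OUT={b, c, d, e, f}
  B4:  IN={b, d, e, f}  OUT={a, c, d, e, f}
  B5:  IN={a, c, d, f}  OUT={c, d, f}
  B6:  IN={c, d, f}  OUT={a, c, d, f}
  B7:  IN={a, c, f}  OUT={a, d, f}
  B8:  IN={a, d, f}  OUT={d}
  B9:  IN={d}  OUT={}

Merge at B3: OUT[B3] = IN[B4] ⊔ IN[B6] = {b, c, d, e, f}

Answer: {b, c, d, e, f}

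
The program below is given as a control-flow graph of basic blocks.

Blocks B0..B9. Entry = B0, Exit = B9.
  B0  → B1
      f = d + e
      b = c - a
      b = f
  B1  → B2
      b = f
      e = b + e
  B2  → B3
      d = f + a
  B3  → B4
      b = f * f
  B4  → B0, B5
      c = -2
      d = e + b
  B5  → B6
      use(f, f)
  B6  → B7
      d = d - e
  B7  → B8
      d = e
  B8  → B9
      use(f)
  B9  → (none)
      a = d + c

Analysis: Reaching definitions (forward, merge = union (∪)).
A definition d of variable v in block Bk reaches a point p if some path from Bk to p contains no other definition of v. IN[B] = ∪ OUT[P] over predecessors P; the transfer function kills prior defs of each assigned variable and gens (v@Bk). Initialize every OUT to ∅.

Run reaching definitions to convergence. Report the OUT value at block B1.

Answer: {b@B1, c@B4, d@B4, e@B1, f@B0}

Working:
Per-block solution:
  B0: | IN={b@B3, c@B4, d@B4, e@B1, f@B0} | OUT={b@B0, c@B4, d@B4, e@B1, f@B0}
  B1: | IN={b@B0, c@B4, d@B4, e@B1, f@B0} | OUT={b@B1, c@B4, d@B4, e@B1, f@B0}
  B2: | IN={b@B1, c@B4, d@B4, e@B1, f@B0} | OUT={b@B1, c@B4, d@B2, e@B1, f@B0}
  B3: | IN={b@B1, c@B4, d@B2, e@B1, f@B0} | OUT={b@B3, c@B4, d@B2, e@B1, f@B0}
  B4: | IN={b@B3, c@B4, d@B2, e@B1, f@B0} | OUT={b@B3, c@B4, d@B4, e@B1, f@B0}
  B5: | IN={b@B3, c@B4, d@B4, e@B1, f@B0} | OUT={b@B3, c@B4, d@B4, e@B1, f@B0}
  B6: | IN={b@B3, c@B4, d@B4, e@B1, f@B0} | OUT={b@B3, c@B4, d@B6, e@B1, f@B0}
  B7: | IN={b@B3, c@B4, d@B6, e@B1, f@B0} | OUT={b@B3, c@B4, d@B7, e@B1, f@B0}
  B8: | IN={b@B3, c@B4, d@B7, e@B1, f@B0} | OUT={b@B3, c@B4, d@B7, e@B1, f@B0}
  B9: | IN={b@B3, c@B4, d@B7, e@B1, f@B0} | OUT={a@B9, b@B3, c@B4, d@B7, e@B1, f@B0}

Merge at B1: IN[B1] = OUT[B0] = {b@B0, c@B4, d@B4, e@B1, f@B0}
Applying B1's transfer function to that IN value gives OUT[B1] (row B1 above).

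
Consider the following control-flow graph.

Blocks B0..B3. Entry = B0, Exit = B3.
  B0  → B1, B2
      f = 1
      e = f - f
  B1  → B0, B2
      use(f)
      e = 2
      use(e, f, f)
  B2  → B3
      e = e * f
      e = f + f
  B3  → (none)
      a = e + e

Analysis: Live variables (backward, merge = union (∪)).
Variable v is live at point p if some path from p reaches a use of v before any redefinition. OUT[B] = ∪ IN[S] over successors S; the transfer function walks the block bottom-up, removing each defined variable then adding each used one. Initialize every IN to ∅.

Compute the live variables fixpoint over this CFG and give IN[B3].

Converged values:
  B0: | IN={} | OUT={e, f}
  B1: | IN={f} | OUT={e, f}
  B2: | IN={e, f} | OUT={e}
  B3: | IN={e} | OUT={}

B3 is the boundary node: OUT[B3] = {}
Applying B3's transfer function to that OUT value gives IN[B3] (row B3 above).

Answer: {e}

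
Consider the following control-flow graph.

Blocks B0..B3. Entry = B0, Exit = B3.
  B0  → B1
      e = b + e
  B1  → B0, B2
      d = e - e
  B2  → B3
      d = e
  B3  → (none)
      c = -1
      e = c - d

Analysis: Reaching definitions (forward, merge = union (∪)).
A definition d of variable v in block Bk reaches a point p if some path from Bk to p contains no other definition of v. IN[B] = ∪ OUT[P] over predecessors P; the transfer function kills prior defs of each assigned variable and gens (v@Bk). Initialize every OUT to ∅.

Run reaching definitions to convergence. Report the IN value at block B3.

Answer: {d@B2, e@B0}

Trace:
Fixpoint table:
  B0:  IN={d@B1, e@B0}  OUT={d@B1, e@B0}
  B1:  IN={d@B1, e@B0}  OUT={d@B1, e@B0}
  B2:  IN={d@B1, e@B0}  OUT={d@B2, e@B0}
  B3:  IN={d@B2, e@B0}  OUT={c@B3, d@B2, e@B3}

Merge at B3: IN[B3] = OUT[B2] = {d@B2, e@B0}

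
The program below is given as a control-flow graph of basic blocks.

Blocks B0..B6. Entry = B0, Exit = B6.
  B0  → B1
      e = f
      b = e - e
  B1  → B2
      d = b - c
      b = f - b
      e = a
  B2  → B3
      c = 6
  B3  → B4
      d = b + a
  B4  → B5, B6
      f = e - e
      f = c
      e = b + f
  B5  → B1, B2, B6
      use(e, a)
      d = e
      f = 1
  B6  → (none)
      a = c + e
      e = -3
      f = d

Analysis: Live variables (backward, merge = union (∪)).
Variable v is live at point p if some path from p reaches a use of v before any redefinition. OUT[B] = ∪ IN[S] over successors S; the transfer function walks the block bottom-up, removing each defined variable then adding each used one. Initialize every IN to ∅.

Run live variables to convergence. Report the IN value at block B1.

Converged values:
  B0: | IN={a, c, f} | OUT={a, b, c, f}
  B1: | IN={a, b, c, f} | OUT={a, b, e}
  B2: | IN={a, b, e} | OUT={a, b, c, e}
  B3: | IN={a, b, c, e} | OUT={a, b, c, d, e}
  B4: | IN={a, b, c, d, e} | OUT={a, b, c, d, e}
  B5: | IN={a, b, c, e} | OUT={a, b, c, d, e, f}
  B6: | IN={c, d, e} | OUT={}

Merge at B1: OUT[B1] = IN[B2] = {a, b, e}
Applying B1's transfer function to that OUT value gives IN[B1] (row B1 above).

Answer: {a, b, c, f}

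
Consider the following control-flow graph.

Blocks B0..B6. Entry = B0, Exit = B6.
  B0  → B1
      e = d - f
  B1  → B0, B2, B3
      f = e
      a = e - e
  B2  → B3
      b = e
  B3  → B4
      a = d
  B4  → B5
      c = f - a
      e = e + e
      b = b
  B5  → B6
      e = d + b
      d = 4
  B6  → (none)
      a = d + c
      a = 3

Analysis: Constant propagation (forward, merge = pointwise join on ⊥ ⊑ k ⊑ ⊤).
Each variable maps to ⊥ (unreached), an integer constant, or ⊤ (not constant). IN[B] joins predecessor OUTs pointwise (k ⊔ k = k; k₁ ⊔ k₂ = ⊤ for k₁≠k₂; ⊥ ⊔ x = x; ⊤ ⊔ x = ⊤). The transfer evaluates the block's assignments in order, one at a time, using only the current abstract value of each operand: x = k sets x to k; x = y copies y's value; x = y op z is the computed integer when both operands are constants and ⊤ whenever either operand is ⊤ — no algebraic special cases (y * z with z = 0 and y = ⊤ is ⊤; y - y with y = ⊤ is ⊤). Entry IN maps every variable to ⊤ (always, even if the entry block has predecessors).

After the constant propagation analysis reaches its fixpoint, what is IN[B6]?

Answer: {a: ⊤, b: ⊤, c: ⊤, d: 4, e: ⊤, f: ⊤}

Trace:
Per-block solution:
  B0:  IN=(all ⊤)  OUT=(all ⊤)
  B1:  IN=(all ⊤)  OUT=(all ⊤)
  B2:  IN=(all ⊤)  OUT=(all ⊤)
  B3:  IN=(all ⊤)  OUT=(all ⊤)
  B4:  IN=(all ⊤)  OUT=(all ⊤)
  B5:  IN=(all ⊤)  OUT={d:4; rest ⊤}
  B6:  IN={d:4; rest ⊤}  OUT={a:3, d:4; rest ⊤}

Merge at B6: IN[B6] = OUT[B5] = {a: ⊤, b: ⊤, c: ⊤, d: 4, e: ⊤, f: ⊤}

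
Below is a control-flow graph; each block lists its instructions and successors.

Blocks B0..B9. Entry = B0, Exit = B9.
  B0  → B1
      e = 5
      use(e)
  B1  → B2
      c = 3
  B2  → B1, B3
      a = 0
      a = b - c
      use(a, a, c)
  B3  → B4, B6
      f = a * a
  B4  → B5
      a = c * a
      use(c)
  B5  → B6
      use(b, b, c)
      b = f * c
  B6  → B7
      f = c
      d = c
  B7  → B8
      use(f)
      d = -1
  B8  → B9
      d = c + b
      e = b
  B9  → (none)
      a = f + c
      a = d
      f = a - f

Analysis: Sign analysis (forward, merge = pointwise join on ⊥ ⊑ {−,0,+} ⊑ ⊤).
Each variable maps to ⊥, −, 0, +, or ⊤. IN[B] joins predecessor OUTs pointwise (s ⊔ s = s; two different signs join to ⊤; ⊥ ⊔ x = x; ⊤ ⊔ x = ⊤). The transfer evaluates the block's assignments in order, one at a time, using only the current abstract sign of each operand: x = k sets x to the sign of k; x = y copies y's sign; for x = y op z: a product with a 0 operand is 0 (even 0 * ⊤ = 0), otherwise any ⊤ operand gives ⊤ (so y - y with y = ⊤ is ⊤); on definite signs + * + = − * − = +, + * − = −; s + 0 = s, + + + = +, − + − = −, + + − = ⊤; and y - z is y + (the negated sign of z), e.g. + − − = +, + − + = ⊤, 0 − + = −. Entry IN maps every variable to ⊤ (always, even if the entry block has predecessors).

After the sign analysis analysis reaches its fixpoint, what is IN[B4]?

Answer: {a: ⊤, b: ⊤, c: +, d: ⊤, e: +, f: ⊤}

Working:
Converged values:
  B0: | IN=(all ⊤) | OUT={e:+; rest ⊤}
  B1: | IN={e:+; rest ⊤} | OUT={c:+, e:+; rest ⊤}
  B2: | IN={c:+, e:+; rest ⊤} | OUT={c:+, e:+; rest ⊤}
  B3: | IN={c:+, e:+; rest ⊤} | OUT={c:+, e:+; rest ⊤}
  B4: | IN={c:+, e:+; rest ⊤} | OUT={c:+, e:+; rest ⊤}
  B5: | IN={c:+, e:+; rest ⊤} | OUT={c:+, e:+; rest ⊤}
  B6: | IN={c:+, e:+; rest ⊤} | OUT={c:+, d:+, e:+, f:+; rest ⊤}
  B7: | IN={c:+, d:+, e:+, f:+; rest ⊤} | OUT={c:+, d:-, e:+, f:+; rest ⊤}
  B8: | IN={c:+, d:-, e:+, f:+; rest ⊤} | OUT={c:+, f:+; rest ⊤}
  B9: | IN={c:+, f:+; rest ⊤} | OUT={c:+; rest ⊤}

Merge at B4: IN[B4] = OUT[B3] = {a: ⊤, b: ⊤, c: +, d: ⊤, e: +, f: ⊤}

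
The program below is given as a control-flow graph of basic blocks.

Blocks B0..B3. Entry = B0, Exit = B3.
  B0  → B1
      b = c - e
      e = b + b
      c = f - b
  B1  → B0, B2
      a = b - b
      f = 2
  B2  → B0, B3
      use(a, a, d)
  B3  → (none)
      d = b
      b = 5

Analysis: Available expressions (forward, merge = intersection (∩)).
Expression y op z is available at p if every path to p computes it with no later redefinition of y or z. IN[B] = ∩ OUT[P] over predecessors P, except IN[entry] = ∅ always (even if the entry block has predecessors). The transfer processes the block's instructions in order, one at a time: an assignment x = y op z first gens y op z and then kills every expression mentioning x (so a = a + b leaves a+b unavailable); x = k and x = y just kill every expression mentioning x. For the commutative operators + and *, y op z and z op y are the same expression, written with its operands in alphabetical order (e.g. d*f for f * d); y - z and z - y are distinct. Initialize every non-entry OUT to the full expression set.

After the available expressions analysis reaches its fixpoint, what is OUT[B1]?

Answer: {b+b, b-b}

Derivation:
Fixpoint table:
  B0: | IN={} | OUT={b+b, f-b}
  B1: | IN={b+b, f-b} | OUT={b+b, b-b}
  B2: | IN={b+b, b-b} | OUT={b+b, b-b}
  B3: | IN={b+b, b-b} | OUT={}

Merge at B1: IN[B1] = OUT[B0] = {b+b, f-b}
Applying B1's transfer function to that IN value gives OUT[B1] (row B1 above).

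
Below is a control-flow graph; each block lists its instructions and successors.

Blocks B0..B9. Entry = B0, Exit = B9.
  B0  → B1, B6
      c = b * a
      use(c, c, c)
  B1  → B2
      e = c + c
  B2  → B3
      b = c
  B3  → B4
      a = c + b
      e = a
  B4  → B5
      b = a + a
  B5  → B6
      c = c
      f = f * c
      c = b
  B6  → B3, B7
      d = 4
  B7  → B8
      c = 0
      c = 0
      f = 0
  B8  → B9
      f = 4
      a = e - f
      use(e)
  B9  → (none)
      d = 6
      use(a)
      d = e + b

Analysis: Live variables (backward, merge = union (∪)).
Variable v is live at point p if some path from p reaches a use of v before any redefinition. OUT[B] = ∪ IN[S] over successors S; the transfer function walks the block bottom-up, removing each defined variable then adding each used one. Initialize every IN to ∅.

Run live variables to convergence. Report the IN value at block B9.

Converged values:
  B0:   IN={a, b, e, f}   OUT={b, c, e, f}
  B1:   IN={c, f}   OUT={c, f}
  B2:   IN={c, f}   OUT={b, c, f}
  B3:   IN={b, c, f}   OUT={a, c, e, f}
  B4:   IN={a, c, e, f}   OUT={b, c, e, f}
  B5:   IN={b, c, e, f}   OUT={b, c, e, f}
  B6:   IN={b, c, e, f}   OUT={b, c, e, f}
  B7:   IN={b, e}   OUT={b, e}
  B8:   IN={b, e}   OUT={a, b, e}
  B9:   IN={a, b, e}   OUT={}

B9 is the boundary node: OUT[B9] = {}
Applying B9's transfer function to that OUT value gives IN[B9] (row B9 above).

Answer: {a, b, e}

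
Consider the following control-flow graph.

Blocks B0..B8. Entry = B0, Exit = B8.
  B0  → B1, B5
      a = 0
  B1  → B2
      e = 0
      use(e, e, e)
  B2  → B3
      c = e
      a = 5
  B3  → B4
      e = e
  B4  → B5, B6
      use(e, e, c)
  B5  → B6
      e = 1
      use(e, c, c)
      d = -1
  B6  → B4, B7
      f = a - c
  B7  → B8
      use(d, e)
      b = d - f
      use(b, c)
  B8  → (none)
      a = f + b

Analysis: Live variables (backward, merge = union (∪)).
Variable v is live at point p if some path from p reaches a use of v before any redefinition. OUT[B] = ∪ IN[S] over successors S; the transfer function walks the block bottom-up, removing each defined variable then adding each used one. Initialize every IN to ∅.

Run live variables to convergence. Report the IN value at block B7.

Per-block solution:
  B0:   IN={c, d}   OUT={a, c, d}
  B1:   IN={d}   OUT={d, e}
  B2:   IN={d, e}   OUT={a, c, d, e}
  B3:   IN={a, c, d, e}   OUT={a, c, d, e}
  B4:   IN={a, c, d, e}   OUT={a, c, d, e}
  B5:   IN={a, c}   OUT={a, c, d, e}
  B6:   IN={a, c, d, e}   OUT={a, c, d, e, f}
  B7:   IN={c, d, e, f}   OUT={b, f}
  B8:   IN={b, f}   OUT={}

Merge at B7: OUT[B7] = IN[B8] = {b, f}
Applying B7's transfer function to that OUT value gives IN[B7] (row B7 above).

Answer: {c, d, e, f}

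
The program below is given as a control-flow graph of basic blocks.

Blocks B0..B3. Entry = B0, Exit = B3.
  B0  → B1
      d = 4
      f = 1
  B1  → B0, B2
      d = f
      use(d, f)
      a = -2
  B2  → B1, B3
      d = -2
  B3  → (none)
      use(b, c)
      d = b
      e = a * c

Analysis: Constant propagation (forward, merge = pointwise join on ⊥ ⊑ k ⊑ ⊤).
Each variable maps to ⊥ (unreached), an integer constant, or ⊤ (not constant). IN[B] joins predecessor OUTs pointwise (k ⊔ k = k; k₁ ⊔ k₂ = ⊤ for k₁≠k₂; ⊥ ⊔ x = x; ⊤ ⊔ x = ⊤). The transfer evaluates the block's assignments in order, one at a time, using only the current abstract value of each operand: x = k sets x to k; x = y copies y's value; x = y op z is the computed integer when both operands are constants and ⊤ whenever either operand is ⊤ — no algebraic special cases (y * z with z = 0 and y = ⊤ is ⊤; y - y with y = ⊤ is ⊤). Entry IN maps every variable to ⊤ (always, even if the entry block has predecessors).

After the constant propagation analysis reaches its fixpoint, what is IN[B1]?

Converged values:
  B0:   IN=(all ⊤)   OUT={d:4, f:1; rest ⊤}
  B1:   IN={f:1; rest ⊤}   OUT={a:-2, d:1, f:1; rest ⊤}
  B2:   IN={a:-2, d:1, f:1; rest ⊤}   OUT={a:-2, d:-2, f:1; rest ⊤}
  B3:   IN={a:-2, d:-2, f:1; rest ⊤}   OUT={a:-2, f:1; rest ⊤}

Merge at B1: IN[B1] = OUT[B0] ⊔ OUT[B2] = {a: ⊤, b: ⊤, c: ⊤, d: ⊤, e: ⊤, f: 1}

Answer: {a: ⊤, b: ⊤, c: ⊤, d: ⊤, e: ⊤, f: 1}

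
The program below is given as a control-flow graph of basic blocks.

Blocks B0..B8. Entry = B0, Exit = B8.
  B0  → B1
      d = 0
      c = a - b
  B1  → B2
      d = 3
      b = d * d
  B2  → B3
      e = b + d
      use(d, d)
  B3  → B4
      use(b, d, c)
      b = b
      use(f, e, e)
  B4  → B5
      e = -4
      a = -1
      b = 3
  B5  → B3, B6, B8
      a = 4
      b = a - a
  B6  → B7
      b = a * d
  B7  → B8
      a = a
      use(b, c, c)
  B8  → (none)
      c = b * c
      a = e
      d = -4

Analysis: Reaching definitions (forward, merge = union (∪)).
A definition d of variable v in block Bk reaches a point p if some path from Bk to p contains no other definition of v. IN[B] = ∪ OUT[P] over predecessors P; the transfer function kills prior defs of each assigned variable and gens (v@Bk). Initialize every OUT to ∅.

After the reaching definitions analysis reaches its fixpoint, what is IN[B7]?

Answer: {a@B5, b@B6, c@B0, d@B1, e@B4}

Trace:
Fixpoint table:
  B0:  IN={}  OUT={c@B0, d@B0}
  B1:  IN={c@B0, d@B0}  OUT={b@B1, c@B0, d@B1}
  B2:  IN={b@B1, c@B0, d@B1}  OUT={b@B1, c@B0, d@B1, e@B2}
  B3:  IN={a@B5, b@B1, b@B5, c@B0, d@B1, e@B2, e@B4}  OUT={a@B5, b@B3, c@B0, d@B1, e@B2, e@B4}
  B4:  IN={a@B5, b@B3, c@B0, d@B1, e@B2, e@B4}  OUT={a@B4, b@B4, c@B0, d@B1, e@B4}
  B5:  IN={a@B4, b@B4, c@B0, d@B1, e@B4}  OUT={a@B5, b@B5, c@B0, d@B1, e@B4}
  B6:  IN={a@B5, b@B5, c@B0, d@B1, e@B4}  OUT={a@B5, b@B6, c@B0, d@B1, e@B4}
  B7:  IN={a@B5, b@B6, c@B0, d@B1, e@B4}  OUT={a@B7, b@B6, c@B0, d@B1, e@B4}
  B8:  IN={a@B5, a@B7, b@B5, b@B6, c@B0, d@B1, e@B4}  OUT={a@B8, b@B5, b@B6, c@B8, d@B8, e@B4}

Merge at B7: IN[B7] = OUT[B6] = {a@B5, b@B6, c@B0, d@B1, e@B4}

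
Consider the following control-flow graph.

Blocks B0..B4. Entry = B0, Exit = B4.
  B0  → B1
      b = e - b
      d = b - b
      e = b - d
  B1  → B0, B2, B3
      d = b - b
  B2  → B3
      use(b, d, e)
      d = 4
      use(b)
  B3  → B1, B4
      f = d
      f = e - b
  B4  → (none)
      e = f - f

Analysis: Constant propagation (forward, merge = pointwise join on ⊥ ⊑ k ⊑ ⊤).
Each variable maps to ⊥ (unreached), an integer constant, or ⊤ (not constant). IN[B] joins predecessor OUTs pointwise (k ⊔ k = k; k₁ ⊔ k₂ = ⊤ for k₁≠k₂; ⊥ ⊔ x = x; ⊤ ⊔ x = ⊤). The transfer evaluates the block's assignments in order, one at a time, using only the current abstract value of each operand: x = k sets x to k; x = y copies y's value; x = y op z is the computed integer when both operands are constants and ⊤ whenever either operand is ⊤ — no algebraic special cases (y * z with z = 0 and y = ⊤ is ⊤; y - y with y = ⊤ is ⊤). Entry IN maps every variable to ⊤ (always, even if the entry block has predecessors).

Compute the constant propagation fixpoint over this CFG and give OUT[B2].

Fixpoint table:
  B0: | IN=(all ⊤) | OUT=(all ⊤)
  B1: | IN=(all ⊤) | OUT=(all ⊤)
  B2: | IN=(all ⊤) | OUT={d:4; rest ⊤}
  B3: | IN=(all ⊤) | OUT=(all ⊤)
  B4: | IN=(all ⊤) | OUT=(all ⊤)

Merge at B2: IN[B2] = OUT[B1] = {a: ⊤, b: ⊤, c: ⊤, d: ⊤, e: ⊤, f: ⊤}
Applying B2's transfer function to that IN value gives OUT[B2] (row B2 above).

Answer: {a: ⊤, b: ⊤, c: ⊤, d: 4, e: ⊤, f: ⊤}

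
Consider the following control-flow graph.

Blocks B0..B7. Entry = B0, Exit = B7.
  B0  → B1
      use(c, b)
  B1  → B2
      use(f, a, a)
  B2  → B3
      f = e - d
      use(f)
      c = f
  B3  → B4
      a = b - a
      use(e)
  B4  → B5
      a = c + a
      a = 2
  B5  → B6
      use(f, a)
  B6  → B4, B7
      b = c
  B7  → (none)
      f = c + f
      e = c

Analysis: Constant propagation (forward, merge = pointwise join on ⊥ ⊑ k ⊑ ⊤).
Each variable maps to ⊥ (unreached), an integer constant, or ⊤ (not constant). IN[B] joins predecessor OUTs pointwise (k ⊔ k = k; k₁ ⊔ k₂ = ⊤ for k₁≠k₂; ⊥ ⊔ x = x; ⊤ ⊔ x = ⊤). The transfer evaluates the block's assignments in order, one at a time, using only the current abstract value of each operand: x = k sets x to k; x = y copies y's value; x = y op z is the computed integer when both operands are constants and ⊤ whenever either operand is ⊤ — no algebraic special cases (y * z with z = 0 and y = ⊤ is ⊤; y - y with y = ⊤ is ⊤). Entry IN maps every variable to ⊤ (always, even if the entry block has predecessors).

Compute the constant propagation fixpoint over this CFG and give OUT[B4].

Answer: {a: 2, b: ⊤, c: ⊤, d: ⊤, e: ⊤, f: ⊤}

Derivation:
Converged values:
  B0: | IN=(all ⊤) | OUT=(all ⊤)
  B1: | IN=(all ⊤) | OUT=(all ⊤)
  B2: | IN=(all ⊤) | OUT=(all ⊤)
  B3: | IN=(all ⊤) | OUT=(all ⊤)
  B4: | IN=(all ⊤) | OUT={a:2; rest ⊤}
  B5: | IN={a:2; rest ⊤} | OUT={a:2; rest ⊤}
  B6: | IN={a:2; rest ⊤} | OUT={a:2; rest ⊤}
  B7: | IN={a:2; rest ⊤} | OUT={a:2; rest ⊤}

Merge at B4: IN[B4] = OUT[B3] ⊔ OUT[B6] = {a: ⊤, b: ⊤, c: ⊤, d: ⊤, e: ⊤, f: ⊤}
Applying B4's transfer function to that IN value gives OUT[B4] (row B4 above).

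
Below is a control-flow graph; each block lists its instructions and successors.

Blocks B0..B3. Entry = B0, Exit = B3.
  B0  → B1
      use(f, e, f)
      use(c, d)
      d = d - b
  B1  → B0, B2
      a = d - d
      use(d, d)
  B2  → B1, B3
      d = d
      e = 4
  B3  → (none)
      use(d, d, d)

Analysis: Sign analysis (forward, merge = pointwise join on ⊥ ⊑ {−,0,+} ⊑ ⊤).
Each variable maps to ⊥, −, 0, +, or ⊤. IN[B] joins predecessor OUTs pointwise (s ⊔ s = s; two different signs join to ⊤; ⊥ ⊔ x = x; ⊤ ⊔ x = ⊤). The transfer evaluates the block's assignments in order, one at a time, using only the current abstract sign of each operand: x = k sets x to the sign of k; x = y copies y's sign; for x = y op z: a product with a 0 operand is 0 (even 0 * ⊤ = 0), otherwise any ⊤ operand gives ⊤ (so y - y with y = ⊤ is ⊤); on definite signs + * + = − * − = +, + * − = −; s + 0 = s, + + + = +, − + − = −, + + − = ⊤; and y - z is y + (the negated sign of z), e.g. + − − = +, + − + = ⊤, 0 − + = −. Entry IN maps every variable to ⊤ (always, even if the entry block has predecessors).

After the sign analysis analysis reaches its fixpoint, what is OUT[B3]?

Converged values:
  B0:  IN=(all ⊤)  OUT=(all ⊤)
  B1:  IN=(all ⊤)  OUT=(all ⊤)
  B2:  IN=(all ⊤)  OUT={e:+; rest ⊤}
  B3:  IN={e:+; rest ⊤}  OUT={e:+; rest ⊤}

Merge at B3: IN[B3] = OUT[B2] = {a: ⊤, b: ⊤, c: ⊤, d: ⊤, e: +, f: ⊤}
Applying B3's transfer function to that IN value gives OUT[B3] (row B3 above).

Answer: {a: ⊤, b: ⊤, c: ⊤, d: ⊤, e: +, f: ⊤}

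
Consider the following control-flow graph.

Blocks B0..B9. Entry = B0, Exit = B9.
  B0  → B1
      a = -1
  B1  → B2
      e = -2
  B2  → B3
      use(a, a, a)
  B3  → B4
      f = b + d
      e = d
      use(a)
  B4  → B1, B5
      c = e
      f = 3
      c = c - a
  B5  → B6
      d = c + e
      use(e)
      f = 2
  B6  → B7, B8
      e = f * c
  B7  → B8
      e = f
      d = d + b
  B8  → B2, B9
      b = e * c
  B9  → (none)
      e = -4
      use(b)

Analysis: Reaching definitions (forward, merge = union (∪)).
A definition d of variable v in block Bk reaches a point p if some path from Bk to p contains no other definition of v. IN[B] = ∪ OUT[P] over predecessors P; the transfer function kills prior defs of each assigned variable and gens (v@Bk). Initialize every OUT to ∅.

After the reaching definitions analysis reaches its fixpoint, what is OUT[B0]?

Answer: {a@B0}

Trace:
Fixpoint table:
  B0:   IN={}   OUT={a@B0}
  B1:   IN={a@B0, b@B8, c@B4, d@B5, d@B7, e@B3, f@B4}   OUT={a@B0, b@B8, c@B4, d@B5, d@B7, e@B1, f@B4}
  B2:   IN={a@B0, b@B8, c@B4, d@B5, d@B7, e@B1, e@B6, e@B7, f@B4, f@B5}   OUT={a@B0, b@B8, c@B4, d@B5, d@B7, e@B1, e@B6, e@B7, f@B4, f@B5}
  B3:   IN={a@B0, b@B8, c@B4, d@B5, d@B7, e@B1, e@B6, e@B7, f@B4, f@B5}   OUT={a@B0, b@B8, c@B4, d@B5, d@B7, e@B3, f@B3}
  B4:   IN={a@B0, b@B8, c@B4, d@B5, d@B7, e@B3, f@B3}   OUT={a@B0, b@B8, c@B4, d@B5, d@B7, e@B3, f@B4}
  B5:   IN={a@B0, b@B8, c@B4, d@B5, d@B7, e@B3, f@B4}   OUT={a@B0, b@B8, c@B4, d@B5, e@B3, f@B5}
  B6:   IN={a@B0, b@B8, c@B4, d@B5, e@B3, f@B5}   OUT={a@B0, b@B8, c@B4, d@B5, e@B6, f@B5}
  B7:   IN={a@B0, b@B8, c@B4, d@B5, e@B6, f@B5}   OUT={a@B0, b@B8, c@B4, d@B7, e@B7, f@B5}
  B8:   IN={a@B0, b@B8, c@B4, d@B5, d@B7, e@B6, e@B7, f@B5}   OUT={a@B0, b@B8, c@B4, d@B5, d@B7, e@B6, e@B7, f@B5}
  B9:   IN={a@B0, b@B8, c@B4, d@B5, d@B7, e@B6, e@B7, f@B5}   OUT={a@B0, b@B8, c@B4, d@B5, d@B7, e@B9, f@B5}

B0 is the boundary node: IN[B0] = {}
Applying B0's transfer function to that IN value gives OUT[B0] (row B0 above).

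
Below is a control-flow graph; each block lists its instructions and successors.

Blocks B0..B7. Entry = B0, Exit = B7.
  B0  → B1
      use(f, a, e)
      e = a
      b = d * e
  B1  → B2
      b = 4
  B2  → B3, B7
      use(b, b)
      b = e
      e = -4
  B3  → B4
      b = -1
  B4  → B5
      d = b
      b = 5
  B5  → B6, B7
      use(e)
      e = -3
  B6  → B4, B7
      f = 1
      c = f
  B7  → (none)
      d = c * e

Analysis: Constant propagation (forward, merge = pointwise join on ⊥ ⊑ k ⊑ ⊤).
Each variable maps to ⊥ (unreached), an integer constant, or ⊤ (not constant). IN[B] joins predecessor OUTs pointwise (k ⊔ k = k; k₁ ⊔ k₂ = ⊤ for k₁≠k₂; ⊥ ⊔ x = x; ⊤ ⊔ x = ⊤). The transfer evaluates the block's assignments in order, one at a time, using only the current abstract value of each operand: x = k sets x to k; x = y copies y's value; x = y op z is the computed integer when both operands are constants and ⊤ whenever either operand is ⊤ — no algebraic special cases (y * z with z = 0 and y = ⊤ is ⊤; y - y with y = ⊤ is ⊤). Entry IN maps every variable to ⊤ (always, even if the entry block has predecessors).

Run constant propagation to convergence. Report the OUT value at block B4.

Per-block solution:
  B0:   IN=(all ⊤)   OUT=(all ⊤)
  B1:   IN=(all ⊤)   OUT={b:4; rest ⊤}
  B2:   IN={b:4; rest ⊤}   OUT={e:-4; rest ⊤}
  B3:   IN={e:-4; rest ⊤}   OUT={b:-1, e:-4; rest ⊤}
  B4:   IN=(all ⊤)   OUT={b:5; rest ⊤}
  B5:   IN={b:5; rest ⊤}   OUT={b:5, e:-3; rest ⊤}
  B6:   IN={b:5, e:-3; rest ⊤}   OUT={b:5, c:1, e:-3, f:1; rest ⊤}
  B7:   IN=(all ⊤)   OUT=(all ⊤)

Merge at B4: IN[B4] = OUT[B3] ⊔ OUT[B6] = {a: ⊤, b: ⊤, c: ⊤, d: ⊤, e: ⊤, f: ⊤}
Applying B4's transfer function to that IN value gives OUT[B4] (row B4 above).

Answer: {a: ⊤, b: 5, c: ⊤, d: ⊤, e: ⊤, f: ⊤}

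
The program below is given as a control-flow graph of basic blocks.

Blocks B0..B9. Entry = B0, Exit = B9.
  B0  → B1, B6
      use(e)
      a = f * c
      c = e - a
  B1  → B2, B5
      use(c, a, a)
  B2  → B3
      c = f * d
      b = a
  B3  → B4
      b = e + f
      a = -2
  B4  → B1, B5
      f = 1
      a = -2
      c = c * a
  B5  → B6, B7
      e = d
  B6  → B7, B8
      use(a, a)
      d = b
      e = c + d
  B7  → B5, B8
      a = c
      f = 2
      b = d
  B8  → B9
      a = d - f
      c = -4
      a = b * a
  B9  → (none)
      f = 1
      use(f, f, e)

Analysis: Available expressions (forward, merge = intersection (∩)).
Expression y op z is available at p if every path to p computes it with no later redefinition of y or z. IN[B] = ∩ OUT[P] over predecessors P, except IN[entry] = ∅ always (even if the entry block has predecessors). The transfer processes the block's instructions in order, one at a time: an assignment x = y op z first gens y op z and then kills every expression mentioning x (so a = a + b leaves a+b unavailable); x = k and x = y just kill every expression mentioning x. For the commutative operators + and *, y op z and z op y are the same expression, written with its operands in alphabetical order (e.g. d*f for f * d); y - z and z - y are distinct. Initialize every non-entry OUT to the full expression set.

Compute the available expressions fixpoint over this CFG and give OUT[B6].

Per-block solution:
  B0: | IN={} | OUT={e-a}
  B1: | IN={} | OUT={}
  B2: | IN={} | OUT={d*f}
  B3: | IN={d*f} | OUT={d*f, e+f}
  B4: | IN={d*f, e+f} | OUT={}
  B5: | IN={} | OUT={}
  B6: | IN={} | OUT={c+d}
  B7: | IN={} | OUT={}
  B8: | IN={} | OUT={d-f}
  B9: | IN={d-f} | OUT={}

Merge at B6: IN[B6] = OUT[B0] ∩ OUT[B5] = {}
Applying B6's transfer function to that IN value gives OUT[B6] (row B6 above).

Answer: {c+d}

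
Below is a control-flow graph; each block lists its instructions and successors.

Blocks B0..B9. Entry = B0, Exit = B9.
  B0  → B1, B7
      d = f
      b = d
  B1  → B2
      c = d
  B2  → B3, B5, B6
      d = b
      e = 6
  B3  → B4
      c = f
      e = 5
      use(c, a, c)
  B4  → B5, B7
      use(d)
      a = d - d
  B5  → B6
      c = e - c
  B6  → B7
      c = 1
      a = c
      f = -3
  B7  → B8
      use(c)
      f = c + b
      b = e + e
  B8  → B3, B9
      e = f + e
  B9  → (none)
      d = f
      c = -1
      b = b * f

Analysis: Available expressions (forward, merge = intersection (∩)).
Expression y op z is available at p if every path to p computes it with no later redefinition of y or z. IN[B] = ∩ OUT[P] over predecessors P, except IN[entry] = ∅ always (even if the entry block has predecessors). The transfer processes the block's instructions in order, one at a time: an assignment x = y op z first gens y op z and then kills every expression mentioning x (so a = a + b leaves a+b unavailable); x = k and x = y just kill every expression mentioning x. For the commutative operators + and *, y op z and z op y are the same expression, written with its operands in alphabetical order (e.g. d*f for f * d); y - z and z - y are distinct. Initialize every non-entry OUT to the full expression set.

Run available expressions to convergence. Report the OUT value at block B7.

Answer: {e+e}

Working:
Per-block solution:
  B0:   IN={}   OUT={}
  B1:   IN={}   OUT={}
  B2:   IN={}   OUT={}
  B3:   IN={}   OUT={}
  B4:   IN={}   OUT={d-d}
  B5:   IN={}   OUT={}
  B6:   IN={}   OUT={}
  B7:   IN={}   OUT={e+e}
  B8:   IN={e+e}   OUT={}
  B9:   IN={}   OUT={}

Merge at B7: IN[B7] = OUT[B0] ∩ OUT[B4] ∩ OUT[B6] = {}
Applying B7's transfer function to that IN value gives OUT[B7] (row B7 above).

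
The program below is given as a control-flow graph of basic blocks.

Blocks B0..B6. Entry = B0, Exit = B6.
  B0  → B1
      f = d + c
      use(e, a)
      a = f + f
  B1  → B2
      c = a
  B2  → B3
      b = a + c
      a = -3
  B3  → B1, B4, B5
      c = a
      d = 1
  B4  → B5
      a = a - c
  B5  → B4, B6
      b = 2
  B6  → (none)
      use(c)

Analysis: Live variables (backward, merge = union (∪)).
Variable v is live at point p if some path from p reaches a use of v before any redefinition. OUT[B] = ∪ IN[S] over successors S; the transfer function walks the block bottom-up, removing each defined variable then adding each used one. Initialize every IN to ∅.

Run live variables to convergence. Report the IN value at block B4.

Answer: {a, c}

Derivation:
Per-block solution:
  B0:  IN={a, c, d, e}  OUT={a}
  B1:  IN={a}  OUT={a, c}
  B2:  IN={a, c}  OUT={a}
  B3:  IN={a}  OUT={a, c}
  B4:  IN={a, c}  OUT={a, c}
  B5:  IN={a, c}  OUT={a, c}
  B6:  IN={c}  OUT={}

Merge at B4: OUT[B4] = IN[B5] = {a, c}
Applying B4's transfer function to that OUT value gives IN[B4] (row B4 above).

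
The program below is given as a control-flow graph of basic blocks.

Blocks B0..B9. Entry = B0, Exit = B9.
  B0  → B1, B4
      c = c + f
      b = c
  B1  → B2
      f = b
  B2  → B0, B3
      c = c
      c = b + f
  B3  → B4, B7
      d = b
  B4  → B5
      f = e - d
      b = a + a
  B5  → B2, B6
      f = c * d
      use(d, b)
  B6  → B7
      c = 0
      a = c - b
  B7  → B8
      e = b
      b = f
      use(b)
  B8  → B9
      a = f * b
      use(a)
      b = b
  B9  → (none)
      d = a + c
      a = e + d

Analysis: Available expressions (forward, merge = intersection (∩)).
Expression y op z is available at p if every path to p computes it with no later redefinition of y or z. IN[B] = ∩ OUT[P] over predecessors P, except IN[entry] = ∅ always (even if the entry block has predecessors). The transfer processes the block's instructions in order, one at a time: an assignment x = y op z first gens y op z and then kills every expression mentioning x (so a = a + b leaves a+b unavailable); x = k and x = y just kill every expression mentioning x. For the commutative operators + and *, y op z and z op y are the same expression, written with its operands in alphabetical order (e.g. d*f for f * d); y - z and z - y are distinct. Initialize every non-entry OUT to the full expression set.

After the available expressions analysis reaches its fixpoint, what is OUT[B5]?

Fixpoint table:
  B0: | IN={} | OUT={}
  B1: | IN={} | OUT={}
  B2: | IN={} | OUT={b+f}
  B3: | IN={b+f} | OUT={b+f}
  B4: | IN={} | OUT={a+a, e-d}
  B5: | IN={a+a, e-d} | OUT={a+a, c*d, e-d}
  B6: | IN={a+a, c*d, e-d} | OUT={c-b, e-d}
  B7: | IN={} | OUT={}
  B8: | IN={} | OUT={}
  B9: | IN={} | OUT={d+e}

Merge at B5: IN[B5] = OUT[B4] = {a+a, e-d}
Applying B5's transfer function to that IN value gives OUT[B5] (row B5 above).

Answer: {a+a, c*d, e-d}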